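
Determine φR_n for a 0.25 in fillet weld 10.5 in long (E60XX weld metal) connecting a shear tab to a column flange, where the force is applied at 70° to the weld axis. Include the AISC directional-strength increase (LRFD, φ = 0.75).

φR_n ≈ 72.9 kip

E60XX → F_EXX = 60 ksi.
t_e = 0.707 × 0.25 = 0.1767 in; A_we = 0.1767 × 10.5 = 1.856 in².
Directional factor: 1.0 + 0.5 sin^1.5(70°) = 1.455.
F_nw = 0.6 × 60 × 1.455 = 52.4 ksi.
φR_n = 0.75 × 52.4 × 1.856 = 72.93 kip.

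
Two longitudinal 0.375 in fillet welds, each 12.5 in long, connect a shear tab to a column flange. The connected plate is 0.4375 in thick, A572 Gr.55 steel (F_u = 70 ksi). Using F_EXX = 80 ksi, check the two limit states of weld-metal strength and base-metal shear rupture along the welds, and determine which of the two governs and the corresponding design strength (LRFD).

t_e = 0.707 × 0.375 = 0.2651 in; L = 25 in.
Weld metal: φR_n = 0.75 × 0.6 × 80 × 0.2651 × 25 = 238.6 kips.
Base metal (shear rupture): φR_n = 0.75 × 0.6 × 70 × 0.4375 × 25 = 344.5 kips.
Governing: weld metal.

φR_n ≈ 239 kips (weld metal governs)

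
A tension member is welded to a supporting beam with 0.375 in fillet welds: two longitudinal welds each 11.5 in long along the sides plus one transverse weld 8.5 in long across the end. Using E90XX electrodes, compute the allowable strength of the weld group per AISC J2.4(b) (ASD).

E90XX → F_EXX = 90 ksi.
t_e = 0.707 × 0.375 = 0.2651 in.
R_nwl = 0.6 × 90 × 0.2651 × 23 = 329.3 kip (longitudinal, 2 welds).
R_nwt = 0.6 × 90 × 0.2651 × 8.5 = 121.7 kip (transverse, base value).
(i) R_nwl + R_nwt = 451 kip; (ii) 0.85 R_nwl + 1.5 R_nwt = 462.4 kip.
R_n = max = 462.4 kip [governs: (ii)]; R_n/Ω = 231.2 kip.

R_n/Ω ≈ 231 kip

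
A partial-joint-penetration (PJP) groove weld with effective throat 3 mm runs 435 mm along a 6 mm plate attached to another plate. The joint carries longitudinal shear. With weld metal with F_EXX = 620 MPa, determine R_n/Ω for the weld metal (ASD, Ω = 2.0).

R_n/Ω ≈ 243 kN

Effective throat (given) t_e = 3 mm.
A_we = 3 × 435 = 1305 mm².
F_nw = 0.6 F_EXX = 372 MPa.
R_n/Ω = (372 × 1305) / 2.0 × 10⁻³ = 242.7 kN.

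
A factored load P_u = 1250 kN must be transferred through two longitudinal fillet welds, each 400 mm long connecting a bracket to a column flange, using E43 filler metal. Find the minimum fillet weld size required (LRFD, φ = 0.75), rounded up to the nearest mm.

w = 12 mm

E43XX → F_EXX = 430 MPa.
Total weld length L = 800 mm.
Required throat t_e = P_u / (φ × 0.6 F_EXX × L) = 1250 / (0.75 × 0.6 × 430 × 800 × 10⁻³) = 8.075 mm.
Required leg w = t_e / 0.707 = 11.42 mm → use 12 mm.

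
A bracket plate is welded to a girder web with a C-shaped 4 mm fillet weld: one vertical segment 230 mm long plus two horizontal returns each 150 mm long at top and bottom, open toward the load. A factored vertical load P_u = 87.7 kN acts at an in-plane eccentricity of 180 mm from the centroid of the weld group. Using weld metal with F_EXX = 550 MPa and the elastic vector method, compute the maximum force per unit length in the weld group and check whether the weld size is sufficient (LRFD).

f_max ≈ 523 N/mm; adequate

Total weld length L_w = 530 mm. Treat welds as unit-width lines.
Centroid: x̄ = 2×150×75 / 530 = 42.45 mm from the vertical weld.
Polar moment about centroid: J = I_x + I_y = [230³/12 + 2×150×115²] + [230×42.45² + 2(150³/12 + 150×32.55²)] = 6276000 mm³.
Direct shear f_v = P/L_w = 87.7×10³ / 530 = 165.5 N/mm (vertical).
Torsion M = P·e = 87.7×10³ × 180 = 15786000 N·mm.
Critical point at (x, y) = (107.5, 115) from centroid. f_tx = M·y/J = 289.2 N/mm; f_ty = M·x/J = 270.5 N/mm.
Resultant f_max = √[f_tx² + (f_v + f_ty)²] = √[289.2² + (165.5 + 270.5)²] = 523.2 N/mm.
Capacity per unit length: φr_n = 0.75 × 0.6 × 550 × (0.707 × 4) = 699.9 N/mm.
523.2 ≤ 699.9 → adequate.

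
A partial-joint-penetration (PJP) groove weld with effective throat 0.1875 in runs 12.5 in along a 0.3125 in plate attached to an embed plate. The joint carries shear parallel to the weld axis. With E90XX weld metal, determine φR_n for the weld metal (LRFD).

E90XX → F_EXX = 90 ksi.
Effective throat (given) t_e = 0.1875 in.
A_we = 0.1875 × 12.5 = 2.344 in².
F_nw = 0.6 F_EXX = 54 ksi.
φR_n = 0.75 × 54 × 2.344 = 94.92 kips.

φR_n ≈ 94.9 kips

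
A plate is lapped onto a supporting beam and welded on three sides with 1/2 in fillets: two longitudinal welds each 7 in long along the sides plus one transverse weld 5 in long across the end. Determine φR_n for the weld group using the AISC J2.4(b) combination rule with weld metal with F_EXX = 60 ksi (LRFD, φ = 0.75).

t_e = 0.707 × 0.5 = 0.3535 in.
R_nwl = 0.6 × 60 × 0.3535 × 14 = 178.2 kips (longitudinal, 2 welds).
R_nwt = 0.6 × 60 × 0.3535 × 5 = 63.63 kips (transverse, base value).
(i) R_nwl + R_nwt = 241.8 kips; (ii) 0.85 R_nwl + 1.5 R_nwt = 246.9 kips.
R_n = max = 246.9 kips [governs: (ii)]; φR_n = 185.2 kips.

φR_n ≈ 185 kips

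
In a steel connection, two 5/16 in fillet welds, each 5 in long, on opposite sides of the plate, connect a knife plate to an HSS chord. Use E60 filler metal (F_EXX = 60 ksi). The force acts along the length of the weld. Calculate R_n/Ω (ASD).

R_n/Ω ≈ 39.8 kip

Effective throat t_e = 0.707 × 0.3125 = 0.2209 in.
Total length L = 10 in; A_we = 0.2209 × 10 = 2.209 in².
F_nw = 0.6 F_EXX = 0.6 × 60 = 36 ksi.
R_n = 36 × 2.209 = 79.54 kip; R_n/Ω = 79.54/2.0 = 39.77 kip.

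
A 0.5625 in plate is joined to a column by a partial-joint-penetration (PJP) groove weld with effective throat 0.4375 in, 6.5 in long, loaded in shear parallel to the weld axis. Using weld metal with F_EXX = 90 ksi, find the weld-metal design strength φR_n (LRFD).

Effective throat (given) t_e = 0.4375 in.
A_we = 0.4375 × 6.5 = 2.844 in².
F_nw = 0.6 F_EXX = 54 ksi.
φR_n = 0.75 × 54 × 2.844 = 115.2 kip.

φR_n ≈ 115 kip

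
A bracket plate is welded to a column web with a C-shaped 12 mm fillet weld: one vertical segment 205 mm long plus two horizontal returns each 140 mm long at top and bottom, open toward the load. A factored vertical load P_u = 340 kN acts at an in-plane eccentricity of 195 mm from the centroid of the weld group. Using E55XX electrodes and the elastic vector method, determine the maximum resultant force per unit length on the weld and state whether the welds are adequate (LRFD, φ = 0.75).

E55XX → F_EXX = 550 MPa.
Total weld length L_w = 485 mm. Treat welds as unit-width lines.
Centroid: x̄ = 2×140×70 / 485 = 40.41 mm from the vertical weld.
Polar moment about centroid: J = I_x + I_y = [205³/12 + 2×140×102.5²] + [205×40.41² + 2(140³/12 + 140×29.59²)] = 4697000 mm³.
Direct shear f_v = P/L_w = 340×10³ / 485 = 701 N/mm (vertical).
Torsion M = P·e = 340×10³ × 195 = 66300000 N·mm.
Critical point at (x, y) = (99.59, 102.5) from centroid. f_tx = M·y/J = 1447 N/mm; f_ty = M·x/J = 1406 N/mm.
Resultant f_max = √[f_tx² + (f_v + f_ty)²] = √[1447² + (701 + 1406)²] = 2556 N/mm.
Capacity per unit length: φr_n = 0.75 × 0.6 × 550 × (0.707 × 12) = 2100 N/mm.
2556 > 2100 → NOT adequate.

f_max ≈ 2560 N/mm; NOT adequate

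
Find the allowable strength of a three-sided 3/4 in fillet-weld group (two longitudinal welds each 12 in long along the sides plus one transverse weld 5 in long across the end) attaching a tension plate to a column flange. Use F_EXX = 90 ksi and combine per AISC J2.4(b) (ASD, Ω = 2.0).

t_e = 0.707 × 0.75 = 0.5302 in.
R_nwl = 0.6 × 90 × 0.5302 × 24 = 687.2 kips (longitudinal, 2 welds).
R_nwt = 0.6 × 90 × 0.5302 × 5 = 143.2 kips (transverse, base value).
(i) R_nwl + R_nwt = 830.4 kips; (ii) 0.85 R_nwl + 1.5 R_nwt = 798.9 kips.
R_n = max = 830.4 kips [governs: (i)]; R_n/Ω = 415.2 kips.

R_n/Ω ≈ 415 kips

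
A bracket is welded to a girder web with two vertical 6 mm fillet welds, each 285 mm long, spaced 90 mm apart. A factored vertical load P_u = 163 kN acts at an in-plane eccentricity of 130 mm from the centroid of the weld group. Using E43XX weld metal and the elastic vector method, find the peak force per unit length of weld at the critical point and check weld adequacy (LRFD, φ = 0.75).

E43XX → F_EXX = 430 MPa.
Total weld length L_w = 570 mm. Treat welds as unit-width lines.
Polar moment about centroid: J = 2[d³/12 + d(b/2)²] = 2[285³/12 + 285×45²] = 5012000 mm³.
Direct shear f_v = P/L_w = 163×10³ / 570 = 286 N/mm (vertical).
Torsion M = P·e = 163×10³ × 130 = 21190000 N·mm.
Critical point at (x, y) = (45, 142.5) from centroid. f_tx = M·y/J = 602.4 N/mm; f_ty = M·x/J = 190.2 N/mm.
Resultant f_max = √[f_tx² + (f_v + f_ty)²] = √[602.4² + (286 + 190.2)²] = 767.9 N/mm.
Capacity per unit length: φr_n = 0.75 × 0.6 × 430 × (0.707 × 6) = 820.8 N/mm.
767.9 ≤ 820.8 → adequate.

f_max ≈ 768 N/mm; adequate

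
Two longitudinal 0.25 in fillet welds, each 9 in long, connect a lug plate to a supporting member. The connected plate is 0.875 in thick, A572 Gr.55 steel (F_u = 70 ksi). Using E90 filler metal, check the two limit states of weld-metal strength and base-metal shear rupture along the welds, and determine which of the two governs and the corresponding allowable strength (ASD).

R_n/Ω ≈ 85.9 kip (weld metal governs)

E90XX → F_EXX = 90 ksi.
t_e = 0.707 × 0.25 = 0.1767 in; L = 18 in.
Weld metal: R_n/Ω = (1/2.0) × 0.6 × 90 × 0.1767 × 18 = 85.9 kip.
Base metal (shear rupture): R_n/Ω = (1/2.0) × 0.6 × 70 × 0.875 × 18 = 330.8 kip.
Governing: weld metal.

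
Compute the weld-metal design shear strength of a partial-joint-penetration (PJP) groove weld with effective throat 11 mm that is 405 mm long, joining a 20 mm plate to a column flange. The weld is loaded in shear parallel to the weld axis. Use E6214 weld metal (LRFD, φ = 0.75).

E62XX → F_EXX = 620 MPa.
Effective throat (given) t_e = 11 mm.
A_we = 11 × 405 = 4455 mm².
F_nw = 0.6 F_EXX = 372 MPa.
φR_n = 0.75 × 372 × 4455 × 10⁻³ = 1243 kN.

φR_n ≈ 1240 kN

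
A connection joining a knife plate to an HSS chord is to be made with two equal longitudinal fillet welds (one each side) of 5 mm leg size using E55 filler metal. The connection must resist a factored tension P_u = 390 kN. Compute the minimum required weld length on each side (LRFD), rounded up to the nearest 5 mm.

L = 225 mm on each side

E55XX → F_EXX = 550 MPa.
Throat t_e = 0.707 × 5 = 3.535 mm.
φr_n = 0.75 × 0.6 × 550 × 3.535 × 10⁻³ = 0.8749 kN/mm.
L_req = P_u / φr_n = 390 / 0.8749 = 445.8 mm total.
Per side: 445.8 / 2 = 222.9 mm.
Round up → use L = 225 mm on each side.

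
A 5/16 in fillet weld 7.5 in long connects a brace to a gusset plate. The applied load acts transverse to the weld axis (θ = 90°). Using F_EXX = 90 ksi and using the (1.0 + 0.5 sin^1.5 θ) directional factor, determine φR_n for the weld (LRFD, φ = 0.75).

t_e = 0.707 × 0.3125 = 0.2209 in; A_we = 0.2209 × 7.5 = 1.657 in².
Directional factor: 1.0 + 0.5 sin^1.5(90°) = 1.5.
F_nw = 0.6 × 90 × 1.5 = 81 ksi.
φR_n = 0.75 × 81 × 1.657 = 100.7 kips.

φR_n ≈ 101 kips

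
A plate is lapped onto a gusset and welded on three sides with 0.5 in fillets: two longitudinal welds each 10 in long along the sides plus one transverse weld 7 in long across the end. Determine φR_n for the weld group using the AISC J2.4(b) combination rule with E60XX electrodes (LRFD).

φR_n ≈ 262 kip

E60XX → F_EXX = 60 ksi.
t_e = 0.707 × 0.5 = 0.3535 in.
R_nwl = 0.6 × 60 × 0.3535 × 20 = 254.5 kip (longitudinal, 2 welds).
R_nwt = 0.6 × 60 × 0.3535 × 7 = 89.08 kip (transverse, base value).
(i) R_nwl + R_nwt = 343.6 kip; (ii) 0.85 R_nwl + 1.5 R_nwt = 350 kip.
R_n = max = 350 kip [governs: (ii)]; φR_n = 262.5 kip.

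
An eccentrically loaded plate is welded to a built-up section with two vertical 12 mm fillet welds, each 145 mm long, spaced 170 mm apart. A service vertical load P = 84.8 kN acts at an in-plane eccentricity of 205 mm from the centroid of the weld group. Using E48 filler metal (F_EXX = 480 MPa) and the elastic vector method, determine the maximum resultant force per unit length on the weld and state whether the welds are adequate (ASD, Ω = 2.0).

f_max ≈ 987 N/mm; adequate

Total weld length L_w = 290 mm. Treat welds as unit-width lines.
Polar moment about centroid: J = 2[d³/12 + d(b/2)²] = 2[145³/12 + 145×85²] = 2603000 mm³.
Direct shear f_v = P/L_w = 84.8×10³ / 290 = 292.4 N/mm (vertical).
Torsion M = P·e = 84.8×10³ × 205 = 17384000 N·mm.
Critical point at (x, y) = (85, 72.5) from centroid. f_tx = M·y/J = 484.1 N/mm; f_ty = M·x/J = 567.6 N/mm.
Resultant f_max = √[f_tx² + (f_v + f_ty)²] = √[484.1² + (292.4 + 567.6)²] = 986.9 N/mm.
Capacity per unit length: r_n/Ω = (1/2.0) × 0.6 × 480 × (0.707 × 12) = 1222 N/mm.
986.9 ≤ 1222 → adequate.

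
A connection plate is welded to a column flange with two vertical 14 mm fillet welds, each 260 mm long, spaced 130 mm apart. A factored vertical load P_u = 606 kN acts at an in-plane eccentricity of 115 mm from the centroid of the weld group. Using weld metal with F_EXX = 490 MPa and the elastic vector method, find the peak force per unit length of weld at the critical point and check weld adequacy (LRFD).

Total weld length L_w = 520 mm. Treat welds as unit-width lines.
Polar moment about centroid: J = 2[d³/12 + d(b/2)²] = 2[260³/12 + 260×65²] = 5126000 mm³.
Direct shear f_v = P/L_w = 606×10³ / 520 = 1165 N/mm (vertical).
Torsion M = P·e = 606×10³ × 115 = 69690000 N·mm.
Critical point at (x, y) = (65, 130) from centroid. f_tx = M·y/J = 1767 N/mm; f_ty = M·x/J = 883.6 N/mm.
Resultant f_max = √[f_tx² + (f_v + f_ty)²] = √[1767² + (1165 + 883.6)²] = 2706 N/mm.
Capacity per unit length: φr_n = 0.75 × 0.6 × 490 × (0.707 × 14) = 2183 N/mm.
2706 > 2183 → NOT adequate.

f_max ≈ 2710 N/mm; NOT adequate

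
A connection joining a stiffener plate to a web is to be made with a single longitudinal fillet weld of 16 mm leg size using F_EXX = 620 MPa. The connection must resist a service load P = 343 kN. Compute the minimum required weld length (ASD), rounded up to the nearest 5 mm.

L = 165 mm

Throat t_e = 0.707 × 16 = 11.31 mm.
r_n/Ω = (0.6 × 620 × 11.31) / 2.0 = 2104 N/mm = 2.104 kN/mm.
L_req = P / (r_n/Ω) = 343 / 2.104 = 163 mm total.
Round up → use L = 165 mm.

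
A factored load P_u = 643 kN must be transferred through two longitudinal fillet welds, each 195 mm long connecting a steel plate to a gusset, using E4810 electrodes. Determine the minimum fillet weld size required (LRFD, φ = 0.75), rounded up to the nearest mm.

w = 11 mm

E48XX → F_EXX = 480 MPa.
Total weld length L = 390 mm.
Required throat t_e = P_u / (φ × 0.6 F_EXX × L) = 643 / (0.75 × 0.6 × 480 × 390 × 10⁻³) = 7.633 mm.
Required leg w = t_e / 0.707 = 10.8 mm → use 11 mm.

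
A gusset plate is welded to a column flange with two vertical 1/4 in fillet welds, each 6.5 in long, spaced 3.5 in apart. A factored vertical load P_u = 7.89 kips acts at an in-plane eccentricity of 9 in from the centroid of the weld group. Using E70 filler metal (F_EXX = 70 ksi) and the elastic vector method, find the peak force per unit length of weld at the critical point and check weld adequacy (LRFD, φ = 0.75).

Total weld length L_w = 13 in. Treat welds as unit-width lines.
Polar moment about centroid: J = 2[d³/12 + d(b/2)²] = 2[6.5³/12 + 6.5×1.75²] = 85.58 in³.
Direct shear f_v = P/L_w = 7.89 / 13 = 0.6069 kip/in (vertical).
Torsion M = P·e = 7.89 × 9 = 71.01 kip·in.
Critical point at (x, y) = (1.75, 3.25) from centroid. f_tx = M·y/J = 2.697 kip/in; f_ty = M·x/J = 1.452 kip/in.
Resultant f_max = √[f_tx² + (f_v + f_ty)²] = √[2.697² + (0.6069 + 1.452)²] = 3.393 kip/in.
Capacity per unit length: φr_n = 0.75 × 0.6 × 70 × (0.707 × 0.25) = 5.568 kip/in.
3.393 ≤ 5.568 → adequate.

f_max ≈ 3.39 kip/in; adequate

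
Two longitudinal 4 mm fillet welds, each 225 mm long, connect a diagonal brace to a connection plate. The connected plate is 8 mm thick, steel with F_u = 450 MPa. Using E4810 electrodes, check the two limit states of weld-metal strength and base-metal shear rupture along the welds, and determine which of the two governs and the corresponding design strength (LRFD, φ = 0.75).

E48XX → F_EXX = 480 MPa.
t_e = 0.707 × 4 = 2.828 mm; L = 450 mm.
Weld metal: φR_n = 0.75 × 0.6 × 480 × 2.828 × 450 × 10⁻³ = 274.9 kN.
Base metal (shear rupture): φR_n = 0.75 × 0.6 × 450 × 8 × 450 × 10⁻³ = 729 kN.
Governing: weld metal.

φR_n ≈ 275 kN (weld metal governs)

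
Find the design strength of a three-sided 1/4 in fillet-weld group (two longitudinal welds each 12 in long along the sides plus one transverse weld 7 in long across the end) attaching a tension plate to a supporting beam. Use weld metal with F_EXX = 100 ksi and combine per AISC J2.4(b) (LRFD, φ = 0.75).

t_e = 0.707 × 0.25 = 0.1767 in.
R_nwl = 0.6 × 100 × 0.1767 × 24 = 254.5 kip (longitudinal, 2 welds).
R_nwt = 0.6 × 100 × 0.1767 × 7 = 74.23 kip (transverse, base value).
(i) R_nwl + R_nwt = 328.8 kip; (ii) 0.85 R_nwl + 1.5 R_nwt = 327.7 kip.
R_n = max = 328.8 kip [governs: (i)]; φR_n = 246.6 kip.

φR_n ≈ 247 kip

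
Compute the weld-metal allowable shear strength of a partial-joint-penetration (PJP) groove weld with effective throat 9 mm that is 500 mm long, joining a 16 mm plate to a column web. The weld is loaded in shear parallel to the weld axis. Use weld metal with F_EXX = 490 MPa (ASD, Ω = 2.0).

Effective throat (given) t_e = 9 mm.
A_we = 9 × 500 = 4500 mm².
F_nw = 0.6 F_EXX = 294 MPa.
R_n/Ω = (294 × 4500) / 2.0 × 10⁻³ = 661.5 kN.

R_n/Ω ≈ 662 kN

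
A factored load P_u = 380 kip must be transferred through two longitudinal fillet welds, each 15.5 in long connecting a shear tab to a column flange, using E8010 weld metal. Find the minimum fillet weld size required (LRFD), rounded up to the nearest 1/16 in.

E80XX → F_EXX = 80 ksi.
Total weld length L = 31 in.
Required throat t_e = P_u / (φ × 0.6 F_EXX × L) = 380 / (0.75 × 0.6 × 80 × 31) = 0.3405 in.
Required leg w = t_e / 0.707 = 0.4816 in → use 1/2 in.

w = 1/2 in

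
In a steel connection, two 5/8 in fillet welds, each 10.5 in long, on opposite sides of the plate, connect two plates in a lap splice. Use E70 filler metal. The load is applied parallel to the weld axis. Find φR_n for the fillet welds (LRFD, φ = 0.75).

E70XX → F_EXX = 70 ksi.
Effective throat t_e = 0.707 × 0.625 = 0.4419 in.
Total length L = 21 in; A_we = 0.4419 × 21 = 9.279 in².
F_nw = 0.6 F_EXX = 0.6 × 70 = 42 ksi.
φR_n = 0.75 × 42 × 9.279 = 292.3 kip.

φR_n ≈ 292 kip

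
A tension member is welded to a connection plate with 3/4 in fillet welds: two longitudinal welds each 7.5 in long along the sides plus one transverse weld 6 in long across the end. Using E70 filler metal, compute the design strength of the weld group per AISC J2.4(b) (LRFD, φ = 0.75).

E70XX → F_EXX = 70 ksi.
t_e = 0.707 × 0.75 = 0.5302 in.
R_nwl = 0.6 × 70 × 0.5302 × 15 = 334.1 kips (longitudinal, 2 welds).
R_nwt = 0.6 × 70 × 0.5302 × 6 = 133.6 kips (transverse, base value).
(i) R_nwl + R_nwt = 467.7 kips; (ii) 0.85 R_nwl + 1.5 R_nwt = 484.4 kips.
R_n = max = 484.4 kips [governs: (ii)]; φR_n = 363.3 kips.

φR_n ≈ 363 kips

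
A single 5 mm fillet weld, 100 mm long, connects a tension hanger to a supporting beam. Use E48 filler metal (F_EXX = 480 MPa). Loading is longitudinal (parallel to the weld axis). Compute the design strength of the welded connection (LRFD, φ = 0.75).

φR_n ≈ 76.4 kN

Effective throat t_e = 0.707 × 5 = 3.535 mm.
Total length L = 100 mm; A_we = 3.535 × 100 = 353.5 mm².
F_nw = 0.6 F_EXX = 0.6 × 480 = 288 MPa.
φR_n = 0.75 × 288 × 353.5 × 10⁻³ = 76.36 kN.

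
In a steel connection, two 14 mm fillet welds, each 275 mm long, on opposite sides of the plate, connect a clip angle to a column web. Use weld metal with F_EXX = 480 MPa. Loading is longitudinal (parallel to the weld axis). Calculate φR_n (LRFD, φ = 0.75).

Effective throat t_e = 0.707 × 14 = 9.898 mm.
Total length L = 550 mm; A_we = 9.898 × 550 = 5444 mm².
F_nw = 0.6 F_EXX = 0.6 × 480 = 288 MPa.
φR_n = 0.75 × 288 × 5444 × 10⁻³ = 1176 kN.

φR_n ≈ 1180 kN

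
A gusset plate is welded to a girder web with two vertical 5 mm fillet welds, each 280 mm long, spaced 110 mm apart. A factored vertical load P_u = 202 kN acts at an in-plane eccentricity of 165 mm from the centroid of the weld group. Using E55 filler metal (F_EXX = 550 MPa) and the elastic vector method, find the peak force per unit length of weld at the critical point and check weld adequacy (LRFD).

f_max ≈ 1120 N/mm; NOT adequate

Total weld length L_w = 560 mm. Treat welds as unit-width lines.
Polar moment about centroid: J = 2[d³/12 + d(b/2)²] = 2[280³/12 + 280×55²] = 5353000 mm³.
Direct shear f_v = P/L_w = 202×10³ / 560 = 360.7 N/mm (vertical).
Torsion M = P·e = 202×10³ × 165 = 33330000 N·mm.
Critical point at (x, y) = (55, 140) from centroid. f_tx = M·y/J = 871.8 N/mm; f_ty = M·x/J = 342.5 N/mm.
Resultant f_max = √[f_tx² + (f_v + f_ty)²] = √[871.8² + (360.7 + 342.5)²] = 1120 N/mm.
Capacity per unit length: φr_n = 0.75 × 0.6 × 550 × (0.707 × 5) = 874.9 N/mm.
1120 > 874.9 → NOT adequate.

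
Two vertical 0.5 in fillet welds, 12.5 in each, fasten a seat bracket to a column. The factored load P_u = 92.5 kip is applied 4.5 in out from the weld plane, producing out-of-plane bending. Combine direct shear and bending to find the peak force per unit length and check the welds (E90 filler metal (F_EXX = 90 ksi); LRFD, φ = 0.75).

f_max ≈ 8.81 kip/in; adequate

L_w = 2 × 12.5 = 25 in; section modulus (unit throat) S = 2 × L²/6 = 52.08 in².
Direct shear f_v = P/L_w = 92.5/25 = 3.7 kip/in.
Moment M = P × e = 92.5 × 4.5 = 416.25 kip·in; bending f_b = M/S = 7.992 kip/in.
f_max = √(f_v² + f_b²) = √(3.7² + 7.992²) = 8.807 kip/in.
φr_n = 0.75 × 0.6 × 90 × (0.707 × 0.5) = 14.32 kip/in → adequate.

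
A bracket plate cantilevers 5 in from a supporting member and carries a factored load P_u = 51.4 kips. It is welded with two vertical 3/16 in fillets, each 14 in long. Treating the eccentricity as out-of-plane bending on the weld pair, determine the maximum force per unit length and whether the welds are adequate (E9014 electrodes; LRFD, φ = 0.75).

E90XX → F_EXX = 90 ksi.
L_w = 2 × 14 = 28 in; section modulus (unit throat) S = 2 × L²/6 = 65.33 in².
Direct shear f_v = P/L_w = 51.4/28 = 1.836 kip/in.
Moment M = P × e = 51.4 × 5 = 257 kip·in; bending f_b = M/S = 3.934 kip/in.
f_max = √(f_v² + f_b²) = √(1.836² + 3.934²) = 4.341 kip/in.
φr_n = 0.75 × 0.6 × 90 × (0.707 × 0.1875) = 5.369 kip/in → adequate.

f_max ≈ 4.34 kip/in; adequate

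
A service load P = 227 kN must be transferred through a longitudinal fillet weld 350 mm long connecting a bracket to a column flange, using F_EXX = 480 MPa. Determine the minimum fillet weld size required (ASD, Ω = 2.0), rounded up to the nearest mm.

Total weld length L = 350 mm.
Required throat t_e = P × Ω / (0.6 F_EXX × L) = 227 × 2.0 / (0.6 × 480 × 350 × 10⁻³) = 4.504 mm.
Required leg w = t_e / 0.707 = 6.371 mm → use 7 mm.

w = 7 mm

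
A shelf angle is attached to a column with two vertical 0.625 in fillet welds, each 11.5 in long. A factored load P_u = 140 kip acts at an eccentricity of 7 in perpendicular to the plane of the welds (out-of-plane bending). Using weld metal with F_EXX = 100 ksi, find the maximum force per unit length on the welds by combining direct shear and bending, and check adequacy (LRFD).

L_w = 2 × 11.5 = 23 in; section modulus (unit throat) S = 2 × L²/6 = 44.08 in².
Direct shear f_v = P/L_w = 140/23 = 6.087 kip/in.
Moment M = P × e = 140 × 7 = 980 kip·in; bending f_b = M/S = 22.23 kip/in.
f_max = √(f_v² + f_b²) = √(6.087² + 22.23²) = 23.05 kip/in.
φr_n = 0.75 × 0.6 × 100 × (0.707 × 0.625) = 19.88 kip/in → NOT adequate.

f_max ≈ 23 kip/in; NOT adequate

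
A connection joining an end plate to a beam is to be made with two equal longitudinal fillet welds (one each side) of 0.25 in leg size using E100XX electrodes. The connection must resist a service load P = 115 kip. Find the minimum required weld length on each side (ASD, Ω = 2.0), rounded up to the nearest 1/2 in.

L = 11 in on each side

E100XX → F_EXX = 100 ksi.
Throat t_e = 0.707 × 0.25 = 0.1767 in.
r_n/Ω = (0.6 × 100 × 0.1767) / 2.0 = 5.302 kip/in.
L_req = P / (r_n/Ω) = 115 / 5.302 = 21.69 in total.
Per side: 21.69 / 2 = 10.84 in.
Round up → use L = 11 in on each side.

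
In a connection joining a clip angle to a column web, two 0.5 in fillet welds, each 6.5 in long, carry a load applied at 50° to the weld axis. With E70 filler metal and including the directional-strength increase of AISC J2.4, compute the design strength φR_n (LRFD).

E70XX → F_EXX = 70 ksi.
t_e = 0.707 × 0.5 = 0.3535 in; A_we = 0.3535 × 13 = 4.595 in².
Directional factor: 1.0 + 0.5 sin^1.5(50°) = 1.335.
F_nw = 0.6 × 70 × 1.335 = 56.08 ksi.
φR_n = 0.75 × 56.08 × 4.595 = 193.3 kips.

φR_n ≈ 193 kips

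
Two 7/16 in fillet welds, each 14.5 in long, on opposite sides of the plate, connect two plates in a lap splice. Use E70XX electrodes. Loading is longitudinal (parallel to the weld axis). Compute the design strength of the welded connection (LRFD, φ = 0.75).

φR_n ≈ 283 kips

E70XX → F_EXX = 70 ksi.
Effective throat t_e = 0.707 × 0.4375 = 0.3093 in.
Total length L = 29 in; A_we = 0.3093 × 29 = 8.97 in².
F_nw = 0.6 F_EXX = 0.6 × 70 = 42 ksi.
φR_n = 0.75 × 42 × 8.97 = 282.6 kips.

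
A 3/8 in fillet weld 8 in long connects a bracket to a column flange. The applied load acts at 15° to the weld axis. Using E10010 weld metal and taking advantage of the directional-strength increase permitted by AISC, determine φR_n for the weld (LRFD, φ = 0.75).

E100XX → F_EXX = 100 ksi.
t_e = 0.707 × 0.375 = 0.2651 in; A_we = 0.2651 × 8 = 2.121 in².
Directional factor: 1.0 + 0.5 sin^1.5(15°) = 1.066.
F_nw = 0.6 × 100 × 1.066 = 63.95 ksi.
φR_n = 0.75 × 63.95 × 2.121 = 101.7 kip.

φR_n ≈ 102 kip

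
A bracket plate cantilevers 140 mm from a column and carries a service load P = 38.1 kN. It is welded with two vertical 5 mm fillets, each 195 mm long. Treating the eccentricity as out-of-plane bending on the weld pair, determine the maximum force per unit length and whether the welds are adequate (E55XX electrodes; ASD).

E55XX → F_EXX = 550 MPa.
L_w = 2 × 195 = 390 mm; section modulus (unit throat) S = 2 × L²/6 = 12680 mm².
Direct shear f_v = P/L_w = 38.1×10³/390 = 97.69 N/mm.
Moment M = P × e = 38.1×10³ × 140 = 5334000 N·mm; bending f_b = M/S = 420.8 N/mm.
f_max = √(f_v² + f_b²) = √(97.69² + 420.8²) = 432 N/mm.
r_n/Ω = (1/2.0) × 0.6 × 550 × (0.707 × 5) = 583.3 N/mm → adequate.

f_max ≈ 432 N/mm; adequate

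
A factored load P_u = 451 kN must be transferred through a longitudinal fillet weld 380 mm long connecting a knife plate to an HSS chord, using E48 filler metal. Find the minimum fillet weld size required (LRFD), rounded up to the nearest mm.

w = 8 mm

E48XX → F_EXX = 480 MPa.
Total weld length L = 380 mm.
Required throat t_e = P_u / (φ × 0.6 F_EXX × L) = 451 / (0.75 × 0.6 × 480 × 380 × 10⁻³) = 5.495 mm.
Required leg w = t_e / 0.707 = 7.772 mm → use 8 mm.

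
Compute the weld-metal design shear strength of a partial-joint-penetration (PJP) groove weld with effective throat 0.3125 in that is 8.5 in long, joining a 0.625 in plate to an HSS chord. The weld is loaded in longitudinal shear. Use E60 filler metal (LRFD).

E60XX → F_EXX = 60 ksi.
Effective throat (given) t_e = 0.3125 in.
A_we = 0.3125 × 8.5 = 2.656 in².
F_nw = 0.6 F_EXX = 36 ksi.
φR_n = 0.75 × 36 × 2.656 = 71.72 kip.

φR_n ≈ 71.7 kip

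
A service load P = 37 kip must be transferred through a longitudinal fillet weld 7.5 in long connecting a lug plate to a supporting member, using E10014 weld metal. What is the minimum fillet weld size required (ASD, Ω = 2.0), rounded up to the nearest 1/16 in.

w = 1/4 in

E100XX → F_EXX = 100 ksi.
Total weld length L = 7.5 in.
Required throat t_e = P × Ω / (0.6 F_EXX × L) = 37 × 2.0 / (0.6 × 100 × 7.5) = 0.1644 in.
Required leg w = t_e / 0.707 = 0.2326 in → use 1/4 in.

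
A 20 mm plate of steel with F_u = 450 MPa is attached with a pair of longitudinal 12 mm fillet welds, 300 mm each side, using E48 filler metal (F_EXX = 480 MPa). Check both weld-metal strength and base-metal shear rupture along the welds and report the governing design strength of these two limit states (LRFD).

t_e = 0.707 × 12 = 8.484 mm; L = 600 mm.
Weld metal: φR_n = 0.75 × 0.6 × 480 × 8.484 × 600 × 10⁻³ = 1100 kN.
Base metal (shear rupture): φR_n = 0.75 × 0.6 × 450 × 20 × 600 × 10⁻³ = 2430 kN.
Governing: weld metal.

φR_n ≈ 1100 kN (weld metal governs)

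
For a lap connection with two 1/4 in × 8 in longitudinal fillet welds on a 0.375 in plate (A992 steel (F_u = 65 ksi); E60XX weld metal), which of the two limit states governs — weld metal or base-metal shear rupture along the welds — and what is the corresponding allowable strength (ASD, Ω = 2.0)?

E60XX → F_EXX = 60 ksi.
t_e = 0.707 × 0.25 = 0.1767 in; L = 16 in.
Weld metal: R_n/Ω = (1/2.0) × 0.6 × 60 × 0.1767 × 16 = 50.9 kips.
Base metal (shear rupture): R_n/Ω = (1/2.0) × 0.6 × 65 × 0.375 × 16 = 117 kips.
Governing: weld metal.

R_n/Ω ≈ 50.9 kips (weld metal governs)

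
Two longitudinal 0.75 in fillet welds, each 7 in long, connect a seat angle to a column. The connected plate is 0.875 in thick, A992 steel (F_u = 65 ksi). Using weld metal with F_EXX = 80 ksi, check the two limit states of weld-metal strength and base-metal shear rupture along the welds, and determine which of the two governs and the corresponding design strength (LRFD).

φR_n ≈ 267 kip (weld metal governs)

t_e = 0.707 × 0.75 = 0.5302 in; L = 14 in.
Weld metal: φR_n = 0.75 × 0.6 × 80 × 0.5302 × 14 = 267.2 kip.
Base metal (shear rupture): φR_n = 0.75 × 0.6 × 65 × 0.875 × 14 = 358.3 kip.
Governing: weld metal.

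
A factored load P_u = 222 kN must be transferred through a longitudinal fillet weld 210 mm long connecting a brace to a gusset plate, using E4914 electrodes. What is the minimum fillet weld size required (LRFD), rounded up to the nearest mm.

w = 7 mm

E49XX → F_EXX = 490 MPa.
Total weld length L = 210 mm.
Required throat t_e = P_u / (φ × 0.6 F_EXX × L) = 222 / (0.75 × 0.6 × 490 × 210 × 10⁻³) = 4.794 mm.
Required leg w = t_e / 0.707 = 6.781 mm → use 7 mm.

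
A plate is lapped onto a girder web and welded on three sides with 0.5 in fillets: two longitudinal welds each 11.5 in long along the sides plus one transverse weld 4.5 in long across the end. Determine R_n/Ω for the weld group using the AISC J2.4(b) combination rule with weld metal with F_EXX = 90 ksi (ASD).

R_n/Ω ≈ 262 kips

t_e = 0.707 × 0.5 = 0.3535 in.
R_nwl = 0.6 × 90 × 0.3535 × 23 = 439 kips (longitudinal, 2 welds).
R_nwt = 0.6 × 90 × 0.3535 × 4.5 = 85.9 kips (transverse, base value).
(i) R_nwl + R_nwt = 524.9 kips; (ii) 0.85 R_nwl + 1.5 R_nwt = 502 kips.
R_n = max = 524.9 kips [governs: (i)]; R_n/Ω = 262.5 kips.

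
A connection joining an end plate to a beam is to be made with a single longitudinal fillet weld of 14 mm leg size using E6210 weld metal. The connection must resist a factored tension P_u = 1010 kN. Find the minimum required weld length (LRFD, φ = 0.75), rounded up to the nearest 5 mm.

E62XX → F_EXX = 620 MPa.
Throat t_e = 0.707 × 14 = 9.898 mm.
φr_n = 0.75 × 0.6 × 620 × 9.898 × 10⁻³ = 2.762 kN/mm.
L_req = P_u / φr_n = 1010 / 2.762 = 365.7 mm total.
Round up → use L = 370 mm.

L = 370 mm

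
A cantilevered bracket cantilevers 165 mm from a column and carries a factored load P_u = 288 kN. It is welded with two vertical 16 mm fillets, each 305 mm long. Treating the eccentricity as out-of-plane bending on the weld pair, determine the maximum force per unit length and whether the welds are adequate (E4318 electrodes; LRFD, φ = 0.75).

f_max ≈ 1600 N/mm; adequate

E43XX → F_EXX = 430 MPa.
L_w = 2 × 305 = 610 mm; section modulus (unit throat) S = 2 × L²/6 = 31010 mm².
Direct shear f_v = P/L_w = 288×10³/610 = 472.1 N/mm.
Moment M = P × e = 288×10³ × 165 = 47520000 N·mm; bending f_b = M/S = 1532 N/mm.
f_max = √(f_v² + f_b²) = √(472.1² + 1532²) = 1604 N/mm.
φr_n = 0.75 × 0.6 × 430 × (0.707 × 16) = 2189 N/mm → adequate.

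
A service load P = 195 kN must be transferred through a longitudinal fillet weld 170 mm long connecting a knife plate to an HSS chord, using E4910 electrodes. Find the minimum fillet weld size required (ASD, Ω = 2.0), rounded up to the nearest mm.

w = 12 mm

E49XX → F_EXX = 490 MPa.
Total weld length L = 170 mm.
Required throat t_e = P × Ω / (0.6 F_EXX × L) = 195 × 2.0 / (0.6 × 490 × 170 × 10⁻³) = 7.803 mm.
Required leg w = t_e / 0.707 = 11.04 mm → use 12 mm.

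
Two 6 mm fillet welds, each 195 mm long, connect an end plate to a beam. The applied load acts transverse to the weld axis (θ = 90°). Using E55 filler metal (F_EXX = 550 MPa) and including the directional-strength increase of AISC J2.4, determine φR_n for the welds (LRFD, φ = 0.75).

φR_n ≈ 614 kN

t_e = 0.707 × 6 = 4.242 mm; A_we = 4.242 × 390 = 1654 mm².
Directional factor: 1.0 + 0.5 sin^1.5(90°) = 1.5.
F_nw = 0.6 × 550 × 1.5 = 495 MPa.
φR_n = 0.75 × 495 × 1654 × 10⁻³ = 614.2 kN.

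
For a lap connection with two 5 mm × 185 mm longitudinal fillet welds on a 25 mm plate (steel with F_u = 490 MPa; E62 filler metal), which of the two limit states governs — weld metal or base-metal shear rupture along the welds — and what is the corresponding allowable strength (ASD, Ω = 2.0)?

E62XX → F_EXX = 620 MPa.
t_e = 0.707 × 5 = 3.535 mm; L = 370 mm.
Weld metal: R_n/Ω = (1/2.0) × 0.6 × 620 × 3.535 × 370 × 10⁻³ = 243.3 kN.
Base metal (shear rupture): R_n/Ω = (1/2.0) × 0.6 × 490 × 25 × 370 × 10⁻³ = 1360 kN.
Governing: weld metal.

R_n/Ω ≈ 243 kN (weld metal governs)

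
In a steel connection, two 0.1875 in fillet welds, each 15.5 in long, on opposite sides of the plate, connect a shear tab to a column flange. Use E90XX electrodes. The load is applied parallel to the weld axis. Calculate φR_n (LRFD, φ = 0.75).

E90XX → F_EXX = 90 ksi.
Effective throat t_e = 0.707 × 0.1875 = 0.1326 in.
Total length L = 31 in; A_we = 0.1326 × 31 = 4.109 in².
F_nw = 0.6 F_EXX = 0.6 × 90 = 54 ksi.
φR_n = 0.75 × 54 × 4.109 = 166.4 kips.

φR_n ≈ 166 kips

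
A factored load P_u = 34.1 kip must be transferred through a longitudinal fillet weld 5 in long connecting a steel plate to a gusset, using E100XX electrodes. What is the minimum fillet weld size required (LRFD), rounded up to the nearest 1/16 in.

E100XX → F_EXX = 100 ksi.
Total weld length L = 5 in.
Required throat t_e = P_u / (φ × 0.6 F_EXX × L) = 34.1 / (0.75 × 0.6 × 100 × 5) = 0.1516 in.
Required leg w = t_e / 0.707 = 0.2144 in → use 1/4 in.

w = 1/4 in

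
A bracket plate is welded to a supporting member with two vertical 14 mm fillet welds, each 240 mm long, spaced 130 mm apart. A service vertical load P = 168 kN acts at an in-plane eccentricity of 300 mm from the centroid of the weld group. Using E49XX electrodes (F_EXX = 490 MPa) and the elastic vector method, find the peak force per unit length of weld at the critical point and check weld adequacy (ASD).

f_max ≈ 1780 N/mm; NOT adequate

Total weld length L_w = 480 mm. Treat welds as unit-width lines.
Polar moment about centroid: J = 2[d³/12 + d(b/2)²] = 2[240³/12 + 240×65²] = 4332000 mm³.
Direct shear f_v = P/L_w = 168×10³ / 480 = 350 N/mm (vertical).
Torsion M = P·e = 168×10³ × 300 = 50400000 N·mm.
Critical point at (x, y) = (65, 120) from centroid. f_tx = M·y/J = 1396 N/mm; f_ty = M·x/J = 756.2 N/mm.
Resultant f_max = √[f_tx² + (f_v + f_ty)²] = √[1396² + (350 + 756.2)²] = 1781 N/mm.
Capacity per unit length: r_n/Ω = (1/2.0) × 0.6 × 490 × (0.707 × 14) = 1455 N/mm.
1781 > 1455 → NOT adequate.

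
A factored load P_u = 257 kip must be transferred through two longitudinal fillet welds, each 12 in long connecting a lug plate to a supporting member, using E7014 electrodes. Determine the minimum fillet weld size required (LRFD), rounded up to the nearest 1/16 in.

w = 1/2 in

E70XX → F_EXX = 70 ksi.
Total weld length L = 24 in.
Required throat t_e = P_u / (φ × 0.6 F_EXX × L) = 257 / (0.75 × 0.6 × 70 × 24) = 0.3399 in.
Required leg w = t_e / 0.707 = 0.4808 in → use 1/2 in.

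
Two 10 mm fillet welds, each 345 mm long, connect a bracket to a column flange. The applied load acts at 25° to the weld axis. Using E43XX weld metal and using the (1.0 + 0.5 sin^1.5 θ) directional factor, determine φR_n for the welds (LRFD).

E43XX → F_EXX = 430 MPa.
t_e = 0.707 × 10 = 7.07 mm; A_we = 7.07 × 690 = 4878 mm².
Directional factor: 1.0 + 0.5 sin^1.5(25°) = 1.137.
F_nw = 0.6 × 430 × 1.137 = 293.4 MPa.
φR_n = 0.75 × 293.4 × 4878 × 10⁻³ = 1074 kN.

φR_n ≈ 1070 kN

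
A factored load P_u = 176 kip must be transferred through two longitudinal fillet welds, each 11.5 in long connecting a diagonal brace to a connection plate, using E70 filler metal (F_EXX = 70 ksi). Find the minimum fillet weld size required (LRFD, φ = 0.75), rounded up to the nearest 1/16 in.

Total weld length L = 23 in.
Required throat t_e = P_u / (φ × 0.6 F_EXX × L) = 176 / (0.75 × 0.6 × 70 × 23) = 0.2429 in.
Required leg w = t_e / 0.707 = 0.3436 in → use 3/8 in.

w = 3/8 in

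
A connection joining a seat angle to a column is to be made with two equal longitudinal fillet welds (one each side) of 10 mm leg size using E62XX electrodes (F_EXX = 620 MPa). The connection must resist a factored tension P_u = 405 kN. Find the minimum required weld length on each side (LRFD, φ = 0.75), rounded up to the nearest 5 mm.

Throat t_e = 0.707 × 10 = 7.07 mm.
φr_n = 0.75 × 0.6 × 620 × 7.07 × 10⁻³ = 1.973 kN/mm.
L_req = P_u / φr_n = 405 / 1.973 = 205.3 mm total.
Per side: 205.3 / 2 = 102.7 mm.
Round up → use L = 105 mm on each side.

L = 105 mm on each side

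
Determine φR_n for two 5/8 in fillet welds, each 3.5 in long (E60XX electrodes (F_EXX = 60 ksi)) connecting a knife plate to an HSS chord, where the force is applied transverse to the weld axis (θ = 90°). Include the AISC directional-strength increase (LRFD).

t_e = 0.707 × 0.625 = 0.4419 in; A_we = 0.4419 × 7 = 3.093 in².
Directional factor: 1.0 + 0.5 sin^1.5(90°) = 1.5.
F_nw = 0.6 × 60 × 1.5 = 54 ksi.
φR_n = 0.75 × 54 × 3.093 = 125.3 kips.

φR_n ≈ 125 kips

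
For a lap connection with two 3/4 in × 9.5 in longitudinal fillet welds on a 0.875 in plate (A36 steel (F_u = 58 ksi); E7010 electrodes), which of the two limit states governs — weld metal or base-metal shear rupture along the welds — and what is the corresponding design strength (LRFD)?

φR_n ≈ 317 kip (weld metal governs)

E70XX → F_EXX = 70 ksi.
t_e = 0.707 × 0.75 = 0.5302 in; L = 19 in.
Weld metal: φR_n = 0.75 × 0.6 × 70 × 0.5302 × 19 = 317.4 kip.
Base metal (shear rupture): φR_n = 0.75 × 0.6 × 58 × 0.875 × 19 = 433.9 kip.
Governing: weld metal.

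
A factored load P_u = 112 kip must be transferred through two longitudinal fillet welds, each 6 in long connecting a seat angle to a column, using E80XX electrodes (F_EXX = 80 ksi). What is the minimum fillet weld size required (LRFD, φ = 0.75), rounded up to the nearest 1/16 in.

Total weld length L = 12 in.
Required throat t_e = P_u / (φ × 0.6 F_EXX × L) = 112 / (0.75 × 0.6 × 80 × 12) = 0.2593 in.
Required leg w = t_e / 0.707 = 0.3667 in → use 3/8 in.

w = 3/8 in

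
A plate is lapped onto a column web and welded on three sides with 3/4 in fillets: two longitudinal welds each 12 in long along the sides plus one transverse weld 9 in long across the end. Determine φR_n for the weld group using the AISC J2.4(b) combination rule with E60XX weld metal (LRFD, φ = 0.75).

E60XX → F_EXX = 60 ksi.
t_e = 0.707 × 0.75 = 0.5302 in.
R_nwl = 0.6 × 60 × 0.5302 × 24 = 458.1 kips (longitudinal, 2 welds).
R_nwt = 0.6 × 60 × 0.5302 × 9 = 171.8 kips (transverse, base value).
(i) R_nwl + R_nwt = 629.9 kips; (ii) 0.85 R_nwl + 1.5 R_nwt = 647.1 kips.
R_n = max = 647.1 kips [governs: (ii)]; φR_n = 485.3 kips.

φR_n ≈ 485 kips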